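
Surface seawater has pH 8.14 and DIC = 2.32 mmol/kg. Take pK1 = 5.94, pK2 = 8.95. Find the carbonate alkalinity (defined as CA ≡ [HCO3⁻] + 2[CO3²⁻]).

CA = 2.62 mmol/kg

CA = [HCO3⁻] + 2[CO3²⁻] = (α₁ + 2α₂)·DIC
At pH 8.14: [H⁺]/K1 = 10^-2.20 = 0.0063096, K2/[H⁺] = 10^-0.81 = 0.15488
α₁ = 1/(1 + 0.0063096 + 0.15488) = 1/1.1612 = 0.8612; α₂ = α₁·K2/[H⁺] = 0.1334
α₁ + 2α₂ = 1.1279
CA = 1.1279 × 2.32 = 2.62 mmol/kg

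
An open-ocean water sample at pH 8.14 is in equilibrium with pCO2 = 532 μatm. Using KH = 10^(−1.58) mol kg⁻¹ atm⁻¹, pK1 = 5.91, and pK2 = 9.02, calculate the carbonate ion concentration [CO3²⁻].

[CO2*] = KH · pCO2 = 10^(−1.58) × 532×10^-6 = 1.399×10^-5 mol/kg
α₀ = 1/(1 + K1/[H⁺] + K1K2/[H⁺]²) = 1/(1 + 10^+2.23 + 10^+1.35) = 0.005176
DIC = [CO2*]/α₀ = 1.399×10^-5 / 0.005176 = 2.704 mmol/kg
[CO3²⁻] = α₂·DIC; α₂ = 0.1159, so [CO3²⁻] = 0.1159 × 2.704 = 0.313 mmol/kg

[CO3²⁻] = 0.313 mmol/kg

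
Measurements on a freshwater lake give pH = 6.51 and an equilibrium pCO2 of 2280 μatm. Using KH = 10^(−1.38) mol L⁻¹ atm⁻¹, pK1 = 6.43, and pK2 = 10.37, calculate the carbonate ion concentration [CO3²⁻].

[CO3²⁻] = 0.0158 μmol/L

[CO2*] = KH · pCO2 = 10^(−1.38) × 2280×10^-6 = 9.505×10^-5 mol/L
α₀ = 1/(1 + K1/[H⁺] + K1K2/[H⁺]²) = 1/(1 + 10^+0.08 + 10^-3.78) = 0.4540
DIC = [CO2*]/α₀ = 9.505×10^-5 / 0.4540 = 0.2093 mmol/L
[CO3²⁻] = α₂·DIC; α₂ = 7.535×10^-5, so [CO3²⁻] = 7.535×10^-5 × 0.2093 = 1.58×10^-5 mmol/L = 0.0158 μmol/L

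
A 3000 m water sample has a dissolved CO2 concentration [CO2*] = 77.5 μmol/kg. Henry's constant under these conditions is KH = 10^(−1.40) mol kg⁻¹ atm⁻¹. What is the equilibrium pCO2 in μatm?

KH = 10^(−1.40) = 3.981×10^-2 mol kg⁻¹ atm⁻¹
pCO2 = [CO2*]/KH = 77.5×10^-6 / 3.981×10^-2 = 1.95×10^-3 atm = 1950 μatm

pCO2 = 1950 μatm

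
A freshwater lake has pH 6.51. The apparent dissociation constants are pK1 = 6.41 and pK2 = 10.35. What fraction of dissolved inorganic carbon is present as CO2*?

α₀ = 1 / (1 + K1/[H⁺] + K1K2/[H⁺]²) = 1 / (1 + 10^+0.10 + 10^-3.74)
   = 1 / (1 + 1.2589 + 0.00018197) = 1/2.2591 = 0.4427

α₀ = 0.443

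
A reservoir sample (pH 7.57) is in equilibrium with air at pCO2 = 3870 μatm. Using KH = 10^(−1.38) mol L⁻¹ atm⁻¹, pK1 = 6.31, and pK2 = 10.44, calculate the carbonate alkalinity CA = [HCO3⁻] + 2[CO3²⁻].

CA = 2.94 mmol/L

[CO2*] = KH · pCO2 = 10^(−1.38) × 3870×10^-6 = 1.613×10^-4 mol/L
α₀ = 1/(1 + K1/[H⁺] + K1K2/[H⁺]²) = 1/(1 + 10^+1.26 + 10^-1.61) = 0.05202
DIC = [CO2*]/α₀ = 1.613×10^-4 / 0.05202 = 3.101 mmol/L
CA = (α₁ + 2α₂)·DIC = (0.9467 + 2×0.001277) × 3.101 = 2.94 mmol/L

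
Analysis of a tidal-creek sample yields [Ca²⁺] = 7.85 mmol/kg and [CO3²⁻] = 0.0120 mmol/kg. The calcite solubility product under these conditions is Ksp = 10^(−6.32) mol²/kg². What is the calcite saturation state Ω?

Ω = 0.197

Ksp = 10^(−6.32) = 4.786×10^-7
Ω = [Ca²⁺][CO3²⁻]/Ksp = (7.85×10^-3)(0.0120×10^-3) / 4.786×10^-7 = 0.197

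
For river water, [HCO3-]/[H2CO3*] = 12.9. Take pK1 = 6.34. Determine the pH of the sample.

pH = 7.45

From K1 = [H⁺][HCO3-]/[H2CO3*]:  pH = pK1 + log₁₀([HCO3-]/[H2CO3*])
log₁₀(12.9) = +1.111
pH = 6.34 + (+1.111) = 7.45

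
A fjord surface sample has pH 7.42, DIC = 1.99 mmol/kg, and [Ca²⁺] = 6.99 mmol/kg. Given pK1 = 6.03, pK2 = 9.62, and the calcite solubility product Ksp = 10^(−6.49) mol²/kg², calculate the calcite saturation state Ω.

α₂ = 1 / (1 + [H⁺]/K2 + [H⁺]²/(K1K2)) = 1 / (1 + 10^+2.20 + 10^+0.81)
   = 1 / (1 + 158.49 + 6.4565) = 1/165.95 = 0.006026
[CO3²⁻] = α₂ × DIC = 0.006026 × 1.99 = 0.01199 mmol/kg = 11.99 μmol/kg
Ksp = 10^(−6.49) = 3.236×10^-7
Ω = [Ca²⁺][CO3²⁻]/Ksp = (6.99×10^-3)(1.199×10^-5) / 3.236×10^-7 = 0.259

Ω = 0.259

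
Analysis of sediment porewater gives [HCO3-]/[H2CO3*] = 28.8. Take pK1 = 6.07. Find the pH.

pH = 7.53

From K1 = [H⁺][HCO3-]/[H2CO3*]:  pH = pK1 + log₁₀([HCO3-]/[H2CO3*])
log₁₀(28.8) = +1.459
pH = 6.07 + (+1.459) = 7.53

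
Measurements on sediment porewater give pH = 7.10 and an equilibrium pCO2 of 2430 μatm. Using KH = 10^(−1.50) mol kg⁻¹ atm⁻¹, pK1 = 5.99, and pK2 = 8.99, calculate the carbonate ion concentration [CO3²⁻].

[CO2*] = KH · pCO2 = 10^(−1.50) × 2430×10^-6 = 7.684×10^-5 mol/kg
α₀ = 1/(1 + K1/[H⁺] + K1K2/[H⁺]²) = 1/(1 + 10^+1.11 + 10^-0.78) = 0.07118
DIC = [CO2*]/α₀ = 7.684×10^-5 / 0.07118 = 1.080 mmol/kg
[CO3²⁻] = α₂·DIC; α₂ = 0.01181, so [CO3²⁻] = 0.01181 × 1.080 = 0.0128 mmol/kg = 12.8 μmol/kg

[CO3²⁻] = 12.8 μmol/kg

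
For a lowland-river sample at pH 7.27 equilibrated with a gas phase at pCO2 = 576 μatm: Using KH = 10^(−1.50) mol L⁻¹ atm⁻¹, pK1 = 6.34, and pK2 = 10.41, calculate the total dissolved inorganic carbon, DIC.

DIC = 0.173 mmol/L

[CO2*] = KH · pCO2 = 10^(−1.50) × 576×10^-6 = 1.821×10^-5 mol/L
α₀ = 1/(1 + K1/[H⁺] + K1K2/[H⁺]²) = 1/(1 + 10^+0.93 + 10^-2.21) = 0.1051
DIC = [CO2*]/α₀ = 1.821×10^-5 / 0.1051 = 0.173 mmol/L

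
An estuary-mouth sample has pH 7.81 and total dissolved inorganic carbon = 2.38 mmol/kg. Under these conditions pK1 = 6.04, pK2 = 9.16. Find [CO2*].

[CO2*] = 0.0381 mmol/kg

α₀ = 1 / (1 + K1/[H⁺] + K1K2/[H⁺]²) = 1 / (1 + 10^+1.77 + 10^+0.42)
   = 1 / (1 + 58.884 + 2.6303) = 1/62.515 = 0.01600
[CO2*] = α₀ × DIC = 0.01600 × 2.38 = 0.0381 mmol/kg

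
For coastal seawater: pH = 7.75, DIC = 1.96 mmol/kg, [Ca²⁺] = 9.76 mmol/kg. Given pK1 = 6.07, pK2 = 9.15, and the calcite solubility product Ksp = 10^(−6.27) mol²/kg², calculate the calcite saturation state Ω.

α₂ = 1 / (1 + [H⁺]/K2 + [H⁺]²/(K1K2)) = 1 / (1 + 10^+1.40 + 10^-0.28)
   = 1 / (1 + 25.119 + 0.52481) = 1/26.644 = 0.03753
[CO3²⁻] = α₂ × DIC = 0.03753 × 1.96 = 0.07356 mmol/kg
Ksp = 10^(−6.27) = 5.370×10^-7
Ω = [Ca²⁺][CO3²⁻]/Ksp = (9.76×10^-3)(7.356×10^-5) / 5.370×10^-7 = 1.34

Ω = 1.34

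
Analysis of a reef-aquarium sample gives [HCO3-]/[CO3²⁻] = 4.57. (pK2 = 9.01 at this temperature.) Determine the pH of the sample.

pH = 8.35

From K2 = [H⁺][CO3²⁻]/[HCO3-]:  pH = pK2 − log₁₀([HCO3-]/[CO3²⁻])
log₁₀(4.57) = +0.660
pH = 9.01 − (+0.660) = 8.35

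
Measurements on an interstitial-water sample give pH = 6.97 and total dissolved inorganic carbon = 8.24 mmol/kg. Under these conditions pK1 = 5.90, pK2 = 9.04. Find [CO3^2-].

[CO3²⁻] = 0.0641 mmol/kg

α₂ = 1 / (1 + [H⁺]/K2 + [H⁺]²/(K1K2)) = 1 / (1 + 10^+2.07 + 10^+1.00)
   = 1 / (1 + 117.49 + 10.000) = 1/128.49 = 0.007783
[CO3²⁻] = α₂ × DIC = 0.007783 × 8.24 = 0.0641 mmol/kg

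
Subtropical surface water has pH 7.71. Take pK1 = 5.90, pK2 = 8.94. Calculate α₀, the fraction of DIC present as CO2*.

α₀ = 1 / (1 + K1/[H⁺] + K1K2/[H⁺]²) = 1 / (1 + 10^+1.81 + 10^+0.58)
   = 1 / (1 + 64.565 + 3.8019) = 1/69.367 = 0.01442

α₀ = 0.0144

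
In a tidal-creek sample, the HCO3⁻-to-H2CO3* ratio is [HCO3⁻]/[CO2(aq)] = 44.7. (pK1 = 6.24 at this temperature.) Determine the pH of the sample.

pH = 7.89

From K1 = [H⁺][HCO3⁻]/[CO2(aq)]:  pH = pK1 + log₁₀([HCO3⁻]/[CO2(aq)])
log₁₀(44.7) = +1.650
pH = 6.24 + (+1.650) = 7.89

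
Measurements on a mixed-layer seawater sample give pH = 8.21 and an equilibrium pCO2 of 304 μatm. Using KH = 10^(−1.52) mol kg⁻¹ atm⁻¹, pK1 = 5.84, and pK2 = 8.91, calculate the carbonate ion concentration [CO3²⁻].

[CO2*] = KH · pCO2 = 10^(−1.52) × 304×10^-6 = 9.181×10^-6 mol/kg
α₀ = 1/(1 + K1/[H⁺] + K1K2/[H⁺]²) = 1/(1 + 10^+2.37 + 10^+1.67) = 0.003544
DIC = [CO2*]/α₀ = 9.181×10^-6 / 0.003544 = 2.591 mmol/kg
[CO3²⁻] = α₂·DIC; α₂ = 0.1657, so [CO3²⁻] = 0.1657 × 2.591 = 0.429 mmol/kg

[CO3²⁻] = 0.429 mmol/kg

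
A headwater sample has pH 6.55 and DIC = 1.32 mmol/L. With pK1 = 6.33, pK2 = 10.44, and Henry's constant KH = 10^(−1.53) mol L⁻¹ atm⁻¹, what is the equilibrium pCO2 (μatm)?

pCO2 = 1.68×10^4 μatm

α₀ = 1 / (1 + K1/[H⁺] + K1K2/[H⁺]²) = 1 / (1 + 10^+0.22 + 10^-3.67)
   = 1 / (1 + 1.6596 + 0.00021380) = 1/2.6598 = 0.3760
[CO2*] = α₀ × DIC = 0.3760 × 1.32 = 0.4963 mmol/L
pCO2 = [CO2*]/KH = 4.963×10^-4 / 2.951×10^-2 = 1.68×10^4 μatm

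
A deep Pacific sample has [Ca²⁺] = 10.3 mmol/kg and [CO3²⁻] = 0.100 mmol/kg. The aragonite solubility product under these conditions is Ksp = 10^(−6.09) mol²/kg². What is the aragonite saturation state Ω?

Ω = 1.27

Ksp = 10^(−6.09) = 8.128×10^-7
Ω = [Ca²⁺][CO3²⁻]/Ksp = (10.3×10^-3)(0.100×10^-3) / 8.128×10^-7 = 1.27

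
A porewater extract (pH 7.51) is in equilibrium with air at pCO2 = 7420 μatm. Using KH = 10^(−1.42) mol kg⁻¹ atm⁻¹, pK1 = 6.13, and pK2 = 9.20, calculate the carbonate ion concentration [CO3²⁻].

[CO2*] = KH · pCO2 = 10^(−1.42) × 7420×10^-6 = 2.821×10^-4 mol/kg
α₀ = 1/(1 + K1/[H⁺] + K1K2/[H⁺]²) = 1/(1 + 10^+1.38 + 10^-0.31) = 0.03925
DIC = [CO2*]/α₀ = 2.821×10^-4 / 0.03925 = 7.187 mmol/kg
[CO3²⁻] = α₂·DIC; α₂ = 0.01922, so [CO3²⁻] = 0.01922 × 7.187 = 0.138 mmol/kg

[CO3²⁻] = 0.138 mmol/kg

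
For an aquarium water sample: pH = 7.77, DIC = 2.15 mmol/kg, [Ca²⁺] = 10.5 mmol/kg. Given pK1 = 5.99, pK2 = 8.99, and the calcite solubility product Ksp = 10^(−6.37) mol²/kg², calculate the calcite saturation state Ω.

Ω = 2.96

α₂ = 1 / (1 + [H⁺]/K2 + [H⁺]²/(K1K2)) = 1 / (1 + 10^+1.22 + 10^-0.56)
   = 1 / (1 + 16.596 + 0.27542) = 1/17.871 = 0.05596
[CO3²⁻] = α₂ × DIC = 0.05596 × 2.15 = 0.1203 mmol/kg
Ksp = 10^(−6.37) = 4.266×10^-7
Ω = [Ca²⁺][CO3²⁻]/Ksp = (10.5×10^-3)(1.203×10^-4) / 4.266×10^-7 = 2.96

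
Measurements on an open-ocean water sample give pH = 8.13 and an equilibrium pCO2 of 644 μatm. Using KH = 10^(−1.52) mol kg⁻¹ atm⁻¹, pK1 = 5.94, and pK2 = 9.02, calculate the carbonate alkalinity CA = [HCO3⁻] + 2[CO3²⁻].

[CO2*] = KH · pCO2 = 10^(−1.52) × 644×10^-6 = 1.945×10^-5 mol/kg
α₀ = 1/(1 + K1/[H⁺] + K1K2/[H⁺]²) = 1/(1 + 10^+2.19 + 10^+1.30) = 0.005687
DIC = [CO2*]/α₀ = 1.945×10^-5 / 0.005687 = 3.420 mmol/kg
CA = (α₁ + 2α₂)·DIC = (0.8808 + 2×0.1135) × 3.420 = 3.79 mmol/kg

CA = 3.79 mmol/kg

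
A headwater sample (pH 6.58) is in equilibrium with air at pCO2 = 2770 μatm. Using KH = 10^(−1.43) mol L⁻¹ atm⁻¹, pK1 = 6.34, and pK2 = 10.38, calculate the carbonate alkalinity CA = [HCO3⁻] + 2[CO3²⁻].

CA = 0.179 mmol/L

[CO2*] = KH · pCO2 = 10^(−1.43) × 2770×10^-6 = 1.029×10^-4 mol/L
α₀ = 1/(1 + K1/[H⁺] + K1K2/[H⁺]²) = 1/(1 + 10^+0.24 + 10^-3.56) = 0.3652
DIC = [CO2*]/α₀ = 1.029×10^-4 / 0.3652 = 0.2818 mmol/L
CA = (α₁ + 2α₂)·DIC = (0.6347 + 2×0.0001006) × 0.2818 = 0.179 mmol/L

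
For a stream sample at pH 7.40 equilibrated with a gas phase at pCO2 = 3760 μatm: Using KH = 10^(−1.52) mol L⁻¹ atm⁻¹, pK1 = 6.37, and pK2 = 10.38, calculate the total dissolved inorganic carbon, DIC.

[CO2*] = KH · pCO2 = 10^(−1.52) × 3760×10^-6 = 1.136×10^-4 mol/L
α₀ = 1/(1 + K1/[H⁺] + K1K2/[H⁺]²) = 1/(1 + 10^+1.03 + 10^-1.95) = 0.08528
DIC = [CO2*]/α₀ = 1.136×10^-4 / 0.08528 = 1.33 mmol/L

DIC = 1.33 mmol/L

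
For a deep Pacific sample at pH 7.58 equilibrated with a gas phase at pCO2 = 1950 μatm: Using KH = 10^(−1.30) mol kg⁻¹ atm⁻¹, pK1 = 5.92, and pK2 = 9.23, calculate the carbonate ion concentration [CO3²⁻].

[CO3²⁻] = 0.100 mmol/kg

[CO2*] = KH · pCO2 = 10^(−1.30) × 1950×10^-6 = 9.773×10^-5 mol/kg
α₀ = 1/(1 + K1/[H⁺] + K1K2/[H⁺]²) = 1/(1 + 10^+1.66 + 10^+0.01) = 0.02095
DIC = [CO2*]/α₀ = 9.773×10^-5 / 0.02095 = 4.665 mmol/kg
[CO3²⁻] = α₂·DIC; α₂ = 0.02144, so [CO3²⁻] = 0.02144 × 4.665 = 0.100 mmol/kg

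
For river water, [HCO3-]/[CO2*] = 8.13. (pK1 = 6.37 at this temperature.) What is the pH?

pH = 7.28

From K1 = [H⁺][HCO3-]/[CO2*]:  pH = pK1 + log₁₀([HCO3-]/[CO2*])
log₁₀(8.13) = +0.910
pH = 6.37 + (+0.910) = 7.28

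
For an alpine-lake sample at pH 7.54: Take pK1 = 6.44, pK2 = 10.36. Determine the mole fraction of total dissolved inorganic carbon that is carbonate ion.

α₂ = 1 / (1 + [H⁺]/K2 + [H⁺]²/(K1K2)) = 1 / (1 + 10^+2.82 + 10^+1.72)
   = 1 / (1 + 660.69 + 52.481) = 1/714.17 = 0.001400

α₂ = 0.00140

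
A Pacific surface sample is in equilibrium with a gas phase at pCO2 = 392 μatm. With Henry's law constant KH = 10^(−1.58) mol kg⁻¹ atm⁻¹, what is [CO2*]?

KH = 10^(−1.58) = 2.630×10^-2 mol kg⁻¹ atm⁻¹
[CO2*] = KH · pCO2 = 2.630×10^-2 × 392×10^-6 atm = 1.03×10^-5 mol/kg

[CO2*] = 10.3 μmol/kg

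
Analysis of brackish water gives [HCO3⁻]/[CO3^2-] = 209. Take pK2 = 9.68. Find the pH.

pH = 7.36

From K2 = [H⁺][CO3^2-]/[HCO3⁻]:  pH = pK2 − log₁₀([HCO3⁻]/[CO3^2-])
log₁₀(209) = +2.320
pH = 9.68 − (+2.320) = 7.36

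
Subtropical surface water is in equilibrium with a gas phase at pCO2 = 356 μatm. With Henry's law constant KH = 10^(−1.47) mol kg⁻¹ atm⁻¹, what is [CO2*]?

[CO2*] = 12.1 μmol/kg

KH = 10^(−1.47) = 3.388×10^-2 mol kg⁻¹ atm⁻¹
[CO2*] = KH · pCO2 = 3.388×10^-2 × 356×10^-6 atm = 1.21×10^-5 mol/kg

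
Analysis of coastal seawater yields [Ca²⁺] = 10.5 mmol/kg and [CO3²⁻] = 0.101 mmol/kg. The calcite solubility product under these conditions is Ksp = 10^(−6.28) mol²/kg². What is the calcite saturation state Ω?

Ksp = 10^(−6.28) = 5.248×10^-7
Ω = [Ca²⁺][CO3²⁻]/Ksp = (10.5×10^-3)(0.101×10^-3) / 5.248×10^-7 = 2.02

Ω = 2.02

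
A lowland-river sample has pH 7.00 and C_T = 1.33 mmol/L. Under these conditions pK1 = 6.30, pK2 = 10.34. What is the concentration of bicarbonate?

α₁ = 1 / (1 + [H⁺]/K1 + K2/[H⁺]) = 1 / (1 + 10^-0.70 + 10^-3.34)
   = 1 / (1 + 0.19953 + 0.00045709) = 1/1.2000 = 0.8333
[HCO3⁻] = α₁ × DIC = 0.8333 × 1.33 = 1.11 mmol/L

[HCO3⁻] = 1.11 mmol/L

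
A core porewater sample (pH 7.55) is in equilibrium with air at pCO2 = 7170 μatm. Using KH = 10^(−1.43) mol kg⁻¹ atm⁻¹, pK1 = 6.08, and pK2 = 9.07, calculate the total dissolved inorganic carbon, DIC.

[CO2*] = KH · pCO2 = 10^(−1.43) × 7170×10^-6 = 2.664×10^-4 mol/kg
α₀ = 1/(1 + K1/[H⁺] + K1K2/[H⁺]²) = 1/(1 + 10^+1.47 + 10^-0.05) = 0.03184
DIC = [CO2*]/α₀ = 2.664×10^-4 / 0.03184 = 8.37 mmol/kg

DIC = 8.37 mmol/kg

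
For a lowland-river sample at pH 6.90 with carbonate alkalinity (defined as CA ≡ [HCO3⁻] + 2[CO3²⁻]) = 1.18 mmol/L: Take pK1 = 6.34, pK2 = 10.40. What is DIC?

DIC = 1.50 mmol/L

CA = [HCO3⁻] + 2[CO3²⁻] = (α₁ + 2α₂)·DIC
At pH 6.90: [H⁺]/K1 = 10^-0.56 = 0.27542, K2/[H⁺] = 10^-3.50 = 0.00031623
α₁ = 1/(1 + 0.27542 + 0.00031623) = 1/1.2757 = 0.7839; α₂ = α₁·K2/[H⁺] = 0.0002479
α₁ + 2α₂ = 0.7844
DIC = CA / (α₁ + 2α₂) = 1.18 / 0.7844 = 1.50 mmol/L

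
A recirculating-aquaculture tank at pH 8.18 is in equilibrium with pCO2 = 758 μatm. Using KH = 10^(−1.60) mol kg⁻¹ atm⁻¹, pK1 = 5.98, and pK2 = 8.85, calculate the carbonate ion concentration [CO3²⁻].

[CO2*] = KH · pCO2 = 10^(−1.60) × 758×10^-6 = 1.904×10^-5 mol/kg
α₀ = 1/(1 + K1/[H⁺] + K1K2/[H⁺]²) = 1/(1 + 10^+2.20 + 10^+1.53) = 0.005171
DIC = [CO2*]/α₀ = 1.904×10^-5 / 0.005171 = 3.682 mmol/kg
[CO3²⁻] = α₂·DIC; α₂ = 0.1752, so [CO3²⁻] = 0.1752 × 3.682 = 0.645 mmol/kg

[CO3²⁻] = 0.645 mmol/kg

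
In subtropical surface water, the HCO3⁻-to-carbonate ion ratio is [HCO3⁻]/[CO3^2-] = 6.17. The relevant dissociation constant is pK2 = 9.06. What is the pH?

From K2 = [H⁺][CO3^2-]/[HCO3⁻]:  pH = pK2 − log₁₀([HCO3⁻]/[CO3^2-])
log₁₀(6.17) = +0.790
pH = 9.06 − (+0.790) = 8.27

pH = 8.27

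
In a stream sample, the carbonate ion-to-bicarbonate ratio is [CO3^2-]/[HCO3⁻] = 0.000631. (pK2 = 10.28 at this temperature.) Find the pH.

From K2 = [H⁺][CO3^2-]/[HCO3⁻]:  pH = pK2 + log₁₀([CO3^2-]/[HCO3⁻])
log₁₀(0.000631) = -3.200
pH = 10.28 + (-3.200) = 7.08

pH = 7.08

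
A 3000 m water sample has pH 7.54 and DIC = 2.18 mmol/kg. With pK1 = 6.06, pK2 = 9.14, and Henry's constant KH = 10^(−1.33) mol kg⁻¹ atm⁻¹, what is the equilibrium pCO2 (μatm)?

pCO2 = 1460 μatm

α₀ = 1 / (1 + K1/[H⁺] + K1K2/[H⁺]²) = 1 / (1 + 10^+1.48 + 10^-0.12)
   = 1 / (1 + 30.200 + 0.75858) = 1/31.958 = 0.03129
[CO2*] = α₀ × DIC = 0.03129 × 2.18 = 0.06821 mmol/kg
pCO2 = [CO2*]/KH = 6.821×10^-5 / 4.677×10^-2 = 1460 μatm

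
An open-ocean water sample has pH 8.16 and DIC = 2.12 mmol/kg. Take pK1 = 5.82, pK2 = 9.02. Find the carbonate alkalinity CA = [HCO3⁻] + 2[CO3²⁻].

CA = 2.37 mmol/kg

CA = [HCO3⁻] + 2[CO3²⁻] = (α₁ + 2α₂)·DIC
At pH 8.16: [H⁺]/K1 = 10^-2.34 = 0.0045709, K2/[H⁺] = 10^-0.86 = 0.13804
α₁ = 1/(1 + 0.0045709 + 0.13804) = 1/1.1426 = 0.8752; α₂ = α₁·K2/[H⁺] = 0.1208
α₁ + 2α₂ = 1.1168
CA = 1.1168 × 2.12 = 2.37 mmol/kg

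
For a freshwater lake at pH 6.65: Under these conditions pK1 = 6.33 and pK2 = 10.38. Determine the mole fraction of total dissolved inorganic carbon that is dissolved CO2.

α₀ = 0.324

α₀ = 1 / (1 + K1/[H⁺] + K1K2/[H⁺]²) = 1 / (1 + 10^+0.32 + 10^-3.41)
   = 1 / (1 + 2.0893 + 0.00038905) = 1/3.0897 = 0.3237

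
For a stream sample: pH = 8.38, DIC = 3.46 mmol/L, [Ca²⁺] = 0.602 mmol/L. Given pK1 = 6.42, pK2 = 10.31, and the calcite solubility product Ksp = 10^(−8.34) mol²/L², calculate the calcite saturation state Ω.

Ω = 5.24

α₂ = 1 / (1 + [H⁺]/K2 + [H⁺]²/(K1K2)) = 1 / (1 + 10^+1.93 + 10^-0.03)
   = 1 / (1 + 85.114 + 0.93325) = 1/87.047 = 0.01149
[CO3²⁻] = α₂ × DIC = 0.01149 × 3.46 = 0.03975 mmol/L
Ksp = 10^(−8.34) = 4.571×10^-9
Ω = [Ca²⁺][CO3²⁻]/Ksp = (0.602×10^-3)(3.975×10^-5) / 4.571×10^-9 = 5.24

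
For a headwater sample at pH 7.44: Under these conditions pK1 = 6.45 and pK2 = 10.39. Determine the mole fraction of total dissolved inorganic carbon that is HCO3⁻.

α₁ = 1 / (1 + [H⁺]/K1 + K2/[H⁺]) = 1 / (1 + 10^-0.99 + 10^-2.95)
   = 1 / (1 + 0.10233 + 0.0011220) = 1/1.1035 = 0.9062

α₁ = 0.906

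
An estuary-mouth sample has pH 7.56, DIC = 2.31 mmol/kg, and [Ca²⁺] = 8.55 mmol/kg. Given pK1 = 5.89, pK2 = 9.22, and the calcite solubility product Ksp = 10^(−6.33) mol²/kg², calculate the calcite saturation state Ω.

Ω = 0.885

α₂ = 1 / (1 + [H⁺]/K2 + [H⁺]²/(K1K2)) = 1 / (1 + 10^+1.66 + 10^-0.01)
   = 1 / (1 + 45.709 + 0.97724) = 1/47.686 = 0.02097
[CO3²⁻] = α₂ × DIC = 0.02097 × 2.31 = 0.04844 mmol/kg
Ksp = 10^(−6.33) = 4.677×10^-7
Ω = [Ca²⁺][CO3²⁻]/Ksp = (8.55×10^-3)(4.844×10^-5) / 4.677×10^-7 = 0.885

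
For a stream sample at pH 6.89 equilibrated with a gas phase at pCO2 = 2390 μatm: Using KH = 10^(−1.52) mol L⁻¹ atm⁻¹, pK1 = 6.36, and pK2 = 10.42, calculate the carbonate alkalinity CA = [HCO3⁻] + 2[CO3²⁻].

[CO2*] = KH · pCO2 = 10^(−1.52) × 2390×10^-6 = 7.218×10^-5 mol/L
α₀ = 1/(1 + K1/[H⁺] + K1K2/[H⁺]²) = 1/(1 + 10^+0.53 + 10^-3.00) = 0.2278
DIC = [CO2*]/α₀ = 7.218×10^-5 / 0.2278 = 0.3168 mmol/L
CA = (α₁ + 2α₂)·DIC = (0.7720 + 2×0.0002278) × 0.3168 = 0.245 mmol/L

CA = 0.245 mmol/L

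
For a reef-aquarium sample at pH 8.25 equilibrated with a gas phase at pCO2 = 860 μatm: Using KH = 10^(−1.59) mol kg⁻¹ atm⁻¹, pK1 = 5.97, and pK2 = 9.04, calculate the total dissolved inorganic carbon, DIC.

DIC = 4.92 mmol/kg

[CO2*] = KH · pCO2 = 10^(−1.59) × 860×10^-6 = 2.211×10^-5 mol/kg
α₀ = 1/(1 + K1/[H⁺] + K1K2/[H⁺]²) = 1/(1 + 10^+2.28 + 10^+1.49) = 0.004495
DIC = [CO2*]/α₀ = 2.211×10^-5 / 0.004495 = 4.92 mmol/kg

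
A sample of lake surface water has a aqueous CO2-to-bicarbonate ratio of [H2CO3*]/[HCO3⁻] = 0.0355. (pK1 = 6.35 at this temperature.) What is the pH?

pH = 7.80

From K1 = [H⁺][HCO3⁻]/[H2CO3*]:  pH = pK1 − log₁₀([H2CO3*]/[HCO3⁻])
log₁₀(0.0355) = -1.450
pH = 6.35 − (-1.450) = 7.80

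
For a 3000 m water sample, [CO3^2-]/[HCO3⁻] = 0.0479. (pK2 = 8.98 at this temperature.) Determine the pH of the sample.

From K2 = [H⁺][CO3^2-]/[HCO3⁻]:  pH = pK2 + log₁₀([CO3^2-]/[HCO3⁻])
log₁₀(0.0479) = -1.320
pH = 8.98 + (-1.320) = 7.66

pH = 7.66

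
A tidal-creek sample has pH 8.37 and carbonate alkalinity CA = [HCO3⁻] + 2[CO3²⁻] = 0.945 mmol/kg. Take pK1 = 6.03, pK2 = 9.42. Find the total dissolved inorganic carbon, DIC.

DIC = 0.877 mmol/kg

CA = [HCO3⁻] + 2[CO3²⁻] = (α₁ + 2α₂)·DIC
At pH 8.37: [H⁺]/K1 = 10^-2.34 = 0.0045709, K2/[H⁺] = 10^-1.05 = 0.089125
α₁ = 1/(1 + 0.0045709 + 0.089125) = 1/1.0937 = 0.9143; α₂ = α₁·K2/[H⁺] = 0.08149
α₁ + 2α₂ = 1.0773
DIC = CA / (α₁ + 2α₂) = 0.945 / 1.0773 = 0.877 mmol/kg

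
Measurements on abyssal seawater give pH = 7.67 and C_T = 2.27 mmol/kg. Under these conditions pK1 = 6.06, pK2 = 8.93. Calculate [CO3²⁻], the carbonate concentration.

[CO3²⁻] = 0.116 mmol/kg

α₂ = 1 / (1 + [H⁺]/K2 + [H⁺]²/(K1K2)) = 1 / (1 + 10^+1.26 + 10^-0.35)
   = 1 / (1 + 18.197 + 0.44668) = 1/19.644 = 0.05091
[CO3²⁻] = α₂ × DIC = 0.05091 × 2.27 = 0.116 mmol/kg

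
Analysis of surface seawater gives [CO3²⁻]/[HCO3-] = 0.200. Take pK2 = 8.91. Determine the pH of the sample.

From K2 = [H⁺][CO3²⁻]/[HCO3-]:  pH = pK2 + log₁₀([CO3²⁻]/[HCO3-])
log₁₀(0.200) = -0.699
pH = 8.91 + (-0.699) = 8.21

pH = 8.21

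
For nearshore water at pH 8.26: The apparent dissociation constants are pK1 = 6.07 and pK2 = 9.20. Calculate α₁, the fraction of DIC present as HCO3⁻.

α₁ = 1 / (1 + [H⁺]/K1 + K2/[H⁺]) = 1 / (1 + 10^-2.19 + 10^-0.94)
   = 1 / (1 + 0.0064565 + 0.11482) = 1/1.1213 = 0.8918

α₁ = 0.892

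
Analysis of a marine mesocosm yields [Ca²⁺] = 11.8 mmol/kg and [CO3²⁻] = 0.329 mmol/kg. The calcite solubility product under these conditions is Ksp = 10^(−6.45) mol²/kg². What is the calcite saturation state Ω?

Ksp = 10^(−6.45) = 3.548×10^-7
Ω = [Ca²⁺][CO3²⁻]/Ksp = (11.8×10^-3)(0.329×10^-3) / 3.548×10^-7 = 10.9

Ω = 10.9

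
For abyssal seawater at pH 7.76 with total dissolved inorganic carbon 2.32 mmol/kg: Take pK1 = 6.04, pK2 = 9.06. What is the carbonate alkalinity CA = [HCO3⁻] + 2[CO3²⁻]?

CA = 2.39 mmol/kg

CA = [HCO3⁻] + 2[CO3²⁻] = (α₁ + 2α₂)·DIC
At pH 7.76: [H⁺]/K1 = 10^-1.72 = 0.019055, K2/[H⁺] = 10^-1.30 = 0.050119
α₁ = 1/(1 + 0.019055 + 0.050119) = 1/1.0692 = 0.9353; α₂ = α₁·K2/[H⁺] = 0.04688
α₁ + 2α₂ = 1.0291
CA = 1.0291 × 2.32 = 2.39 mmol/kg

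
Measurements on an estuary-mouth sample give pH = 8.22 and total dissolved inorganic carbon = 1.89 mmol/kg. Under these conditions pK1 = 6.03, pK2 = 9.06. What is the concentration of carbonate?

α₂ = 1 / (1 + [H⁺]/K2 + [H⁺]²/(K1K2)) = 1 / (1 + 10^+0.84 + 10^-1.35)
   = 1 / (1 + 6.9183 + 0.044668) = 1/7.9630 = 0.1256
[CO3²⁻] = α₂ × DIC = 0.1256 × 1.89 = 0.237 mmol/kg

[CO3²⁻] = 0.237 mmol/kg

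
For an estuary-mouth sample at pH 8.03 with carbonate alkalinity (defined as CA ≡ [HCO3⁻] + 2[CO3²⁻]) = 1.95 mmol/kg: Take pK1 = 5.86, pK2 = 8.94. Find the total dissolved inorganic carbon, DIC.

CA = [HCO3⁻] + 2[CO3²⁻] = (α₁ + 2α₂)·DIC
At pH 8.03: [H⁺]/K1 = 10^-2.17 = 0.0067608, K2/[H⁺] = 10^-0.91 = 0.12303
α₁ = 1/(1 + 0.0067608 + 0.12303) = 1/1.1298 = 0.8851; α₂ = α₁·K2/[H⁺] = 0.1089
α₁ + 2α₂ = 1.1029
DIC = CA / (α₁ + 2α₂) = 1.95 / 1.1029 = 1.77 mmol/kg

DIC = 1.77 mmol/kg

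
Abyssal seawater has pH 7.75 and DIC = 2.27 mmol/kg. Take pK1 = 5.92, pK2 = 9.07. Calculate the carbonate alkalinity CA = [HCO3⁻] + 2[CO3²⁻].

CA = 2.34 mmol/kg

CA = [HCO3⁻] + 2[CO3²⁻] = (α₁ + 2α₂)·DIC
At pH 7.75: [H⁺]/K1 = 10^-1.83 = 0.014791, K2/[H⁺] = 10^-1.32 = 0.047863
α₁ = 1/(1 + 0.014791 + 0.047863) = 1/1.0627 = 0.9410; α₂ = α₁·K2/[H⁺] = 0.04504
α₁ + 2α₂ = 1.0311
CA = 1.0311 × 2.27 = 2.34 mmol/kg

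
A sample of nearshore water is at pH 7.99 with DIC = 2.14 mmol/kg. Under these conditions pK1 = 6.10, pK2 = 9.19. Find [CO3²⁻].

[CO3²⁻] = 0.125 mmol/kg

α₂ = 1 / (1 + [H⁺]/K2 + [H⁺]²/(K1K2)) = 1 / (1 + 10^+1.20 + 10^-0.69)
   = 1 / (1 + 15.849 + 0.20417) = 1/17.053 = 0.05864
[CO3²⁻] = α₂ × DIC = 0.05864 × 2.14 = 0.125 mmol/kg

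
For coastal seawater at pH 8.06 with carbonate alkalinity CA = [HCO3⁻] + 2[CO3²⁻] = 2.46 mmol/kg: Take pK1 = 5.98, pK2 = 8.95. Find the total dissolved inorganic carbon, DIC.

CA = [HCO3⁻] + 2[CO3²⁻] = (α₁ + 2α₂)·DIC
At pH 8.06: [H⁺]/K1 = 10^-2.08 = 0.0083176, K2/[H⁺] = 10^-0.89 = 0.12882
α₁ = 1/(1 + 0.0083176 + 0.12882) = 1/1.1371 = 0.8794; α₂ = α₁·K2/[H⁺] = 0.1133
α₁ + 2α₂ = 1.1060
DIC = CA / (α₁ + 2α₂) = 2.46 / 1.1060 = 2.22 mmol/kg

DIC = 2.22 mmol/kg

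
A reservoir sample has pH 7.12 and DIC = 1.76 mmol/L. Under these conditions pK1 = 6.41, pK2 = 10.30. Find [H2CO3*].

[CO2*] = 0.287 mmol/L

α₀ = 1 / (1 + K1/[H⁺] + K1K2/[H⁺]²) = 1 / (1 + 10^+0.71 + 10^-2.47)
   = 1 / (1 + 5.1286 + 0.0033884) = 1/6.1320 = 0.1631
[CO2*] = α₀ × DIC = 0.1631 × 1.76 = 0.287 mmol/L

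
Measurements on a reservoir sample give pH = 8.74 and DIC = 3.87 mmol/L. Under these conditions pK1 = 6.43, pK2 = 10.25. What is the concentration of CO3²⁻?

[CO3²⁻] = 0.115 mmol/L

α₂ = 1 / (1 + [H⁺]/K2 + [H⁺]²/(K1K2)) = 1 / (1 + 10^+1.51 + 10^-0.80)
   = 1 / (1 + 32.359 + 0.15849) = 1/33.518 = 0.02983
[CO3²⁻] = α₂ × DIC = 0.02983 × 3.87 = 0.115 mmol/L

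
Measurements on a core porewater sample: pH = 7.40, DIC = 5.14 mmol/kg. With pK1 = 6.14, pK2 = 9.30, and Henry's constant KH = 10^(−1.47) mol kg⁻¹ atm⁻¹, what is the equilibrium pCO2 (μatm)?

pCO2 = 7810 μatm

α₀ = 1 / (1 + K1/[H⁺] + K1K2/[H⁺]²) = 1 / (1 + 10^+1.26 + 10^-0.64)
   = 1 / (1 + 18.197 + 0.22909) = 1/19.426 = 0.05148
[CO2*] = α₀ × DIC = 0.05148 × 5.14 = 0.2646 mmol/kg
pCO2 = [CO2*]/KH = 2.646×10^-4 / 3.388×10^-2 = 7810 μatm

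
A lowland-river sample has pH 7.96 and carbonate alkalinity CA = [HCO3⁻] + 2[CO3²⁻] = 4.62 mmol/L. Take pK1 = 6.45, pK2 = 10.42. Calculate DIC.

CA = [HCO3⁻] + 2[CO3²⁻] = (α₁ + 2α₂)·DIC
At pH 7.96: [H⁺]/K1 = 10^-1.51 = 0.030903, K2/[H⁺] = 10^-2.46 = 0.0034674
α₁ = 1/(1 + 0.030903 + 0.0034674) = 1/1.0344 = 0.9668; α₂ = α₁·K2/[H⁺] = 0.003352
α₁ + 2α₂ = 0.9735
DIC = CA / (α₁ + 2α₂) = 4.62 / 0.9735 = 4.75 mmol/L

DIC = 4.75 mmol/L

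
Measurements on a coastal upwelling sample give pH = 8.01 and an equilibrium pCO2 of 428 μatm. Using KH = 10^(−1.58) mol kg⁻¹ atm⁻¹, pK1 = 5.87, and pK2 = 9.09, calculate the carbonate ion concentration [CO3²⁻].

[CO3²⁻] = 0.129 mmol/kg

[CO2*] = KH · pCO2 = 10^(−1.58) × 428×10^-6 = 1.126×10^-5 mol/kg
α₀ = 1/(1 + K1/[H⁺] + K1K2/[H⁺]²) = 1/(1 + 10^+2.14 + 10^+1.06) = 0.006644
DIC = [CO2*]/α₀ = 1.126×10^-5 / 0.006644 = 1.694 mmol/kg
[CO3²⁻] = α₂·DIC; α₂ = 0.07628, so [CO3²⁻] = 0.07628 × 1.694 = 0.129 mmol/kg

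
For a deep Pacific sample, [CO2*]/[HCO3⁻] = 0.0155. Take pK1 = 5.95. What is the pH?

From K1 = [H⁺][HCO3⁻]/[CO2*]:  pH = pK1 − log₁₀([CO2*]/[HCO3⁻])
log₁₀(0.0155) = -1.810
pH = 5.95 − (-1.810) = 7.76

pH = 7.76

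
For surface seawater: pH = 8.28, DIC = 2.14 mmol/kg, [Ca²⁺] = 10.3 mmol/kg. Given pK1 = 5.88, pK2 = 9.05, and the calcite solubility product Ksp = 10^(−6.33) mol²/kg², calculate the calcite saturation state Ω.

α₂ = 1 / (1 + [H⁺]/K2 + [H⁺]²/(K1K2)) = 1 / (1 + 10^+0.77 + 10^-1.63)
   = 1 / (1 + 5.8884 + 0.023442) = 1/6.9119 = 0.1447
[CO3²⁻] = α₂ × DIC = 0.1447 × 2.14 = 0.3096 mmol/kg
Ksp = 10^(−6.33) = 4.677×10^-7
Ω = [Ca²⁺][CO3²⁻]/Ksp = (10.3×10^-3)(3.096×10^-4) / 4.677×10^-7 = 6.82

Ω = 6.82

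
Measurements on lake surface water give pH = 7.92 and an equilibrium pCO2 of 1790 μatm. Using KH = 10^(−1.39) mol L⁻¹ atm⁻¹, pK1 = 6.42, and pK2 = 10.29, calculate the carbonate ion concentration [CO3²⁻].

[CO3²⁻] = 9.84 μmol/L

[CO2*] = KH · pCO2 = 10^(−1.39) × 1790×10^-6 = 7.292×10^-5 mol/L
α₀ = 1/(1 + K1/[H⁺] + K1K2/[H⁺]²) = 1/(1 + 10^+1.50 + 10^-0.87) = 0.03053
DIC = [CO2*]/α₀ = 7.292×10^-5 / 0.03053 = 2.389 mmol/L
[CO3²⁻] = α₂·DIC; α₂ = 0.004118, so [CO3²⁻] = 0.004118 × 2.389 = 0.00984 mmol/L = 9.84 μmol/L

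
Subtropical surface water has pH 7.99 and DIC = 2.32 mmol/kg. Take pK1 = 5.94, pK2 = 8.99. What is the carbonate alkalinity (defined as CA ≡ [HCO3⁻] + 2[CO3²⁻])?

CA = [HCO3⁻] + 2[CO3²⁻] = (α₁ + 2α₂)·DIC
At pH 7.99: [H⁺]/K1 = 10^-2.05 = 0.0089125, K2/[H⁺] = 10^-1.00 = 0.10000
α₁ = 1/(1 + 0.0089125 + 0.10000) = 1/1.1089 = 0.9018; α₂ = α₁·K2/[H⁺] = 0.09018
α₁ + 2α₂ = 1.0821
CA = 1.0821 × 2.32 = 2.51 mmol/kg

CA = 2.51 mmol/kg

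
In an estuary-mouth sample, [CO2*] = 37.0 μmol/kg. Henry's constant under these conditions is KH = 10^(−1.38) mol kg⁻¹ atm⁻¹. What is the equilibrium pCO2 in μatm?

KH = 10^(−1.38) = 4.169×10^-2 mol kg⁻¹ atm⁻¹
pCO2 = [CO2*]/KH = 37.0×10^-6 / 4.169×10^-2 = 8.88×10^-4 atm = 888 μatm

pCO2 = 888 μatm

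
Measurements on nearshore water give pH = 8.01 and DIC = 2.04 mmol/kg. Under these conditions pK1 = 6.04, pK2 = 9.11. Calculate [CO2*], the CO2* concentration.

α₀ = 1 / (1 + K1/[H⁺] + K1K2/[H⁺]²) = 1 / (1 + 10^+1.97 + 10^+0.87)
   = 1 / (1 + 93.325 + 7.4131) = 1/101.74 = 0.009829
[CO2*] = α₀ × DIC = 0.009829 × 2.04 = 0.0201 mmol/kg

[CO2*] = 0.0201 mmol/kg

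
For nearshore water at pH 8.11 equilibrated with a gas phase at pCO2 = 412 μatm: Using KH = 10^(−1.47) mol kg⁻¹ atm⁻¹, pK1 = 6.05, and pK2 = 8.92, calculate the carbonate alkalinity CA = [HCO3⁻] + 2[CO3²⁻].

[CO2*] = KH · pCO2 = 10^(−1.47) × 412×10^-6 = 1.396×10^-5 mol/kg
α₀ = 1/(1 + K1/[H⁺] + K1K2/[H⁺]²) = 1/(1 + 10^+2.06 + 10^+1.25) = 0.007485
DIC = [CO2*]/α₀ = 1.396×10^-5 / 0.007485 = 1.865 mmol/kg
CA = (α₁ + 2α₂)·DIC = (0.8594 + 2×0.1331) × 1.865 = 2.10 mmol/kg

CA = 2.10 mmol/kg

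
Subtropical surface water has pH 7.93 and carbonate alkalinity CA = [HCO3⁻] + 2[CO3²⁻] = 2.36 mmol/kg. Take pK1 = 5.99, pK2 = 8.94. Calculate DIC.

DIC = 2.19 mmol/kg

CA = [HCO3⁻] + 2[CO3²⁻] = (α₁ + 2α₂)·DIC
At pH 7.93: [H⁺]/K1 = 10^-1.94 = 0.011482, K2/[H⁺] = 10^-1.01 = 0.097724
α₁ = 1/(1 + 0.011482 + 0.097724) = 1/1.1092 = 0.9015; α₂ = α₁·K2/[H⁺] = 0.08810
α₁ + 2α₂ = 1.0778
DIC = CA / (α₁ + 2α₂) = 2.36 / 1.0778 = 2.19 mmol/kg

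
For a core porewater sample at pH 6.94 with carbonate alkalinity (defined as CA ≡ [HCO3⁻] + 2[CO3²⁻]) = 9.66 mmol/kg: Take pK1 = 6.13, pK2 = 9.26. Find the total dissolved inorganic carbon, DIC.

DIC = 11.1 mmol/kg

CA = [HCO3⁻] + 2[CO3²⁻] = (α₁ + 2α₂)·DIC
At pH 6.94: [H⁺]/K1 = 10^-0.81 = 0.15488, K2/[H⁺] = 10^-2.32 = 0.0047863
α₁ = 1/(1 + 0.15488 + 0.0047863) = 1/1.1597 = 0.8623; α₂ = α₁·K2/[H⁺] = 0.004127
α₁ + 2α₂ = 0.8706
DIC = CA / (α₁ + 2α₂) = 9.66 / 0.8706 = 11.1 mmol/kg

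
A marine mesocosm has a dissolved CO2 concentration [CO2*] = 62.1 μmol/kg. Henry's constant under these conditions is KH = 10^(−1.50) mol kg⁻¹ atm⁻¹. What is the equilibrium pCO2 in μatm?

KH = 10^(−1.50) = 3.162×10^-2 mol kg⁻¹ atm⁻¹
pCO2 = [CO2*]/KH = 62.1×10^-6 / 3.162×10^-2 = 1.96×10^-3 atm = 1960 μatm

pCO2 = 1960 μatm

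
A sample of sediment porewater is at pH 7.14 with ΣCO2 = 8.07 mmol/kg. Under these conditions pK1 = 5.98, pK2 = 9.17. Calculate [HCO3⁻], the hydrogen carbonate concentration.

[HCO3⁻] = 7.48 mmol/kg

α₁ = 1 / (1 + [H⁺]/K1 + K2/[H⁺]) = 1 / (1 + 10^-1.16 + 10^-2.03)
   = 1 / (1 + 0.069183 + 0.0093325) = 1/1.0785 = 0.9272
[HCO3⁻] = α₁ × DIC = 0.9272 × 8.07 = 7.48 mmol/kg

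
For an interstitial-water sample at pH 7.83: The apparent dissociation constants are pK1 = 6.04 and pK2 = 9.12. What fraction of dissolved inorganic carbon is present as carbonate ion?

α₂ = 1 / (1 + [H⁺]/K2 + [H⁺]²/(K1K2)) = 1 / (1 + 10^+1.29 + 10^-0.50)
   = 1 / (1 + 19.498 + 0.31623) = 1/20.815 = 0.04804

α₂ = 0.0480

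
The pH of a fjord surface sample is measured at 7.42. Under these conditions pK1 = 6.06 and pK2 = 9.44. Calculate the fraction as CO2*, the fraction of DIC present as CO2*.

α₀ = 1 / (1 + K1/[H⁺] + K1K2/[H⁺]²) = 1 / (1 + 10^+1.36 + 10^-0.66)
   = 1 / (1 + 22.909 + 0.21878) = 1/24.127 = 0.04145

α₀ = 0.0414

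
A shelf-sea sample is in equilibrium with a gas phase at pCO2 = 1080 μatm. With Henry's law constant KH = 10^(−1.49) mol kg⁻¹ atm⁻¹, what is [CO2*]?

KH = 10^(−1.49) = 3.236×10^-2 mol kg⁻¹ atm⁻¹
[CO2*] = KH · pCO2 = 3.236×10^-2 × 1080×10^-6 atm = 3.49×10^-5 mol/kg

[CO2*] = 34.9 μmol/kg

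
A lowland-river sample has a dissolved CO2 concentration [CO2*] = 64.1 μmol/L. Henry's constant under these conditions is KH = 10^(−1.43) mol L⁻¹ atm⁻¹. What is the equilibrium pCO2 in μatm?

pCO2 = 1730 μatm

KH = 10^(−1.43) = 3.715×10^-2 mol L⁻¹ atm⁻¹
pCO2 = [CO2*]/KH = 64.1×10^-6 / 3.715×10^-2 = 1.73×10^-3 atm = 1730 μatm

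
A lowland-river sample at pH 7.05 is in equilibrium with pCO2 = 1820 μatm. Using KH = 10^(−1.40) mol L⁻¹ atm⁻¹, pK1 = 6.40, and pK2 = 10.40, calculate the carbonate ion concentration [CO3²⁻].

[CO2*] = KH · pCO2 = 10^(−1.40) × 1820×10^-6 = 7.246×10^-5 mol/L
α₀ = 1/(1 + K1/[H⁺] + K1K2/[H⁺]²) = 1/(1 + 10^+0.65 + 10^-2.70) = 0.1829
DIC = [CO2*]/α₀ = 7.246×10^-5 / 0.1829 = 0.3962 mmol/L
[CO3²⁻] = α₂·DIC; α₂ = 0.0003648, so [CO3²⁻] = 0.0003648 × 0.3962 = 0.000145 mmol/L = 0.145 μmol/L

[CO3²⁻] = 0.145 μmol/L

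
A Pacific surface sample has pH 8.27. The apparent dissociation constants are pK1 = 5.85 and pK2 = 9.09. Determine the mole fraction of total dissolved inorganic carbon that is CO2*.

α₀ = 0.00329

α₀ = 1 / (1 + K1/[H⁺] + K1K2/[H⁺]²) = 1 / (1 + 10^+2.42 + 10^+1.60)
   = 1 / (1 + 263.03 + 39.811) = 1/303.84 = 0.003291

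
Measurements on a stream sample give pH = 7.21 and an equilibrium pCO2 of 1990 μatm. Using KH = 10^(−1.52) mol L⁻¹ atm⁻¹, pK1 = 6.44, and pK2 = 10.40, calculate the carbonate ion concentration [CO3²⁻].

[CO2*] = KH · pCO2 = 10^(−1.52) × 1990×10^-6 = 6.010×10^-5 mol/L
α₀ = 1/(1 + K1/[H⁺] + K1K2/[H⁺]²) = 1/(1 + 10^+0.77 + 10^-2.42) = 0.1451
DIC = [CO2*]/α₀ = 6.010×10^-5 / 0.1451 = 0.4142 mmol/L
[CO3²⁻] = α₂·DIC; α₂ = 0.0005516, so [CO3²⁻] = 0.0005516 × 0.4142 = 0.000228 mmol/L = 0.228 μmol/L

[CO3²⁻] = 0.228 μmol/L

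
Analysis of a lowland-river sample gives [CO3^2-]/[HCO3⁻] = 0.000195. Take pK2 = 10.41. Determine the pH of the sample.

pH = 6.70

From K2 = [H⁺][CO3^2-]/[HCO3⁻]:  pH = pK2 + log₁₀([CO3^2-]/[HCO3⁻])
log₁₀(0.000195) = -3.710
pH = 10.41 + (-3.710) = 6.70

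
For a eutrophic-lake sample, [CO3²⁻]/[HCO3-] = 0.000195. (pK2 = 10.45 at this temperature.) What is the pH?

pH = 6.74

From K2 = [H⁺][CO3²⁻]/[HCO3-]:  pH = pK2 + log₁₀([CO3²⁻]/[HCO3-])
log₁₀(0.000195) = -3.710
pH = 10.45 + (-3.710) = 6.74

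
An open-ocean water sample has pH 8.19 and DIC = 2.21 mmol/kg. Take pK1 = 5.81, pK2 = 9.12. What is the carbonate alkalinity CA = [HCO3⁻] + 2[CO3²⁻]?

CA = [HCO3⁻] + 2[CO3²⁻] = (α₁ + 2α₂)·DIC
At pH 8.19: [H⁺]/K1 = 10^-2.38 = 0.0041687, K2/[H⁺] = 10^-0.93 = 0.11749
α₁ = 1/(1 + 0.0041687 + 0.11749) = 1/1.1217 = 0.8915; α₂ = α₁·K2/[H⁺] = 0.1047
α₁ + 2α₂ = 1.1010
CA = 1.1010 × 2.21 = 2.43 mmol/kg

CA = 2.43 mmol/kg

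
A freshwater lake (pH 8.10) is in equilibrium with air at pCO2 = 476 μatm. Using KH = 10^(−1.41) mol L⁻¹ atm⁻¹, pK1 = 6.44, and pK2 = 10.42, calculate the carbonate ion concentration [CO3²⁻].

[CO2*] = KH · pCO2 = 10^(−1.41) × 476×10^-6 = 1.852×10^-5 mol/L
α₀ = 1/(1 + K1/[H⁺] + K1K2/[H⁺]²) = 1/(1 + 10^+1.66 + 10^-0.66) = 0.02131
DIC = [CO2*]/α₀ = 1.852×10^-5 / 0.02131 = 0.8690 mmol/L
[CO3²⁻] = α₂·DIC; α₂ = 0.004662, so [CO3²⁻] = 0.004662 × 0.8690 = 0.00405 mmol/L = 4.05 μmol/L

[CO3²⁻] = 4.05 μmol/L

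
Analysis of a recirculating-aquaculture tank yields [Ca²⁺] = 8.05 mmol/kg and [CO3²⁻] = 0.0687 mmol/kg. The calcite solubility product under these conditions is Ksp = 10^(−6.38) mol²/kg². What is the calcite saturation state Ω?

Ksp = 10^(−6.38) = 4.169×10^-7
Ω = [Ca²⁺][CO3²⁻]/Ksp = (8.05×10^-3)(0.0687×10^-3) / 4.169×10^-7 = 1.33

Ω = 1.33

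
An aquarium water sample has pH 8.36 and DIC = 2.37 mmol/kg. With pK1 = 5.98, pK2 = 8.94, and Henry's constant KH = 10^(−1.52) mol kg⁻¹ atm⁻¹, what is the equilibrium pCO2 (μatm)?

α₀ = 1 / (1 + K1/[H⁺] + K1K2/[H⁺]²) = 1 / (1 + 10^+2.38 + 10^+1.80)
   = 1 / (1 + 239.88 + 63.096) = 1/303.98 = 0.003290
[CO2*] = α₀ × DIC = 0.003290 × 2.37 = 0.007797 mmol/kg = 7.797 μmol/kg
pCO2 = [CO2*]/KH = 7.797×10^-6 / 3.020×10^-2 = 258 μatm

pCO2 = 258 μatm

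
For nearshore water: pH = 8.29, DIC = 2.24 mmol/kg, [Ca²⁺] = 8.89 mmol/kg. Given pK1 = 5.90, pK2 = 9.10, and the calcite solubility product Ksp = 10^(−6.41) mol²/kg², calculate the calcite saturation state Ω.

α₂ = 1 / (1 + [H⁺]/K2 + [H⁺]²/(K1K2)) = 1 / (1 + 10^+0.81 + 10^-1.58)
   = 1 / (1 + 6.4565 + 0.026303) = 1/7.4828 = 0.1336
[CO3²⁻] = α₂ × DIC = 0.1336 × 2.24 = 0.2994 mmol/kg
Ksp = 10^(−6.41) = 3.890×10^-7
Ω = [Ca²⁺][CO3²⁻]/Ksp = (8.89×10^-3)(2.994×10^-4) / 3.890×10^-7 = 6.84

Ω = 6.84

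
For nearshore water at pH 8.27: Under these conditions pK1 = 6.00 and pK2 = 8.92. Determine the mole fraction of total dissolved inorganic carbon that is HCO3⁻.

α₁ = 1 / (1 + [H⁺]/K1 + K2/[H⁺]) = 1 / (1 + 10^-2.27 + 10^-0.65)
   = 1 / (1 + 0.0053703 + 0.22387) = 1/1.2292 = 0.8135

α₁ = 0.814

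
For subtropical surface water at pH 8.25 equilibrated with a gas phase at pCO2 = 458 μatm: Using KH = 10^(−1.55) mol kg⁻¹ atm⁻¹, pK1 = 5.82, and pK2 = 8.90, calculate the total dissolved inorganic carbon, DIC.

[CO2*] = KH · pCO2 = 10^(−1.55) × 458×10^-6 = 1.291×10^-5 mol/kg
α₀ = 1/(1 + K1/[H⁺] + K1K2/[H⁺]²) = 1/(1 + 10^+2.43 + 10^+1.78) = 0.003027
DIC = [CO2*]/α₀ = 1.291×10^-5 / 0.003027 = 4.26 mmol/kg

DIC = 4.26 mmol/kg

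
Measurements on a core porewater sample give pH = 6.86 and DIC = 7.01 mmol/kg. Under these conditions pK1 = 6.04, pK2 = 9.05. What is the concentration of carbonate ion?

α₂ = 1 / (1 + [H⁺]/K2 + [H⁺]²/(K1K2)) = 1 / (1 + 10^+2.19 + 10^+1.37)
   = 1 / (1 + 154.88 + 23.442) = 1/179.32 = 0.005576
[CO3²⁻] = α₂ × DIC = 0.005576 × 7.01 = 0.0391 mmol/kg

[CO3²⁻] = 0.0391 mmol/kg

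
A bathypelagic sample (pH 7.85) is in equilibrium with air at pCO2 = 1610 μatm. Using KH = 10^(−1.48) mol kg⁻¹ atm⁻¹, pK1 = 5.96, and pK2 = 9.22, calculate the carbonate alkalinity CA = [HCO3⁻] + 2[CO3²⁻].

CA = 4.49 mmol/kg

[CO2*] = KH · pCO2 = 10^(−1.48) × 1610×10^-6 = 5.331×10^-5 mol/kg
α₀ = 1/(1 + K1/[H⁺] + K1K2/[H⁺]²) = 1/(1 + 10^+1.89 + 10^+0.52) = 0.01220
DIC = [CO2*]/α₀ = 5.331×10^-5 / 0.01220 = 4.368 mmol/kg
CA = (α₁ + 2α₂)·DIC = (0.9474 + 2×0.04041) × 4.368 = 4.49 mmol/kg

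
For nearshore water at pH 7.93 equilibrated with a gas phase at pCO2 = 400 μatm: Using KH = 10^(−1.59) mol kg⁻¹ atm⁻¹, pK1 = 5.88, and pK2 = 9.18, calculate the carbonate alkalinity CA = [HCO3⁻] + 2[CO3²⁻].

CA = 1.28 mmol/kg

[CO2*] = KH · pCO2 = 10^(−1.59) × 400×10^-6 = 1.028×10^-5 mol/kg
α₀ = 1/(1 + K1/[H⁺] + K1K2/[H⁺]²) = 1/(1 + 10^+2.05 + 10^+0.80) = 0.008367
DIC = [CO2*]/α₀ = 1.028×10^-5 / 0.008367 = 1.229 mmol/kg
CA = (α₁ + 2α₂)·DIC = (0.9388 + 2×0.05279) × 1.229 = 1.28 mmol/kg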